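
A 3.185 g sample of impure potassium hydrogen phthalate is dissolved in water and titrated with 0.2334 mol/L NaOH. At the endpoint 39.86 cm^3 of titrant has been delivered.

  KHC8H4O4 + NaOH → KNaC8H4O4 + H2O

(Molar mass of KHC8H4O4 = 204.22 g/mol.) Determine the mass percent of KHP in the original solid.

59.65 %

n(NaOH) = 0.03986 L × 0.2334 mol/L = 9.303 × 10^-3 mol
n(KHC8H4O4) = 9.303 × 10^-3 mol (1:1 ratio)
mass of KHC8H4O4 = 9.303 × 10^-3 × 204.22 g/mol = 1.900 g
% KHC8H4O4 = 1.900 / 3.185 × 100 = 59.65 %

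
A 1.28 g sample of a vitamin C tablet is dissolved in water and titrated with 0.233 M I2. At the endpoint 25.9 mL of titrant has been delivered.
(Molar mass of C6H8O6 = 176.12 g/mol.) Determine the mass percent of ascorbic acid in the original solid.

83.0 %

C6H8O6 + I2 → C6H6O6 + 2 HI
n(I2) = 0.0259 L × 0.233 mol/L = 6.03 × 10^-3 mol
n(C6H8O6) = 6.03 × 10^-3 mol (1:1 ratio)
mass of C6H8O6 = 6.03 × 10^-3 × 176.12 g/mol = 1.06 g
% C6H8O6 = 1.06 / 1.28 × 100 = 83.0 %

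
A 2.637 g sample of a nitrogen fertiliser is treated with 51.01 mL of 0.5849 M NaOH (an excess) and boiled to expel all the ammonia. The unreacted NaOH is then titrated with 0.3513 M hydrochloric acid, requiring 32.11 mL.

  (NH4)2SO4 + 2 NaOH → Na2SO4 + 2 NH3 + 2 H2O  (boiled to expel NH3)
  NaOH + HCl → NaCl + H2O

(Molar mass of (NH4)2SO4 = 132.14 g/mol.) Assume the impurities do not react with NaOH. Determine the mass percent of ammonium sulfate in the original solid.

46.49 %

n(NaOH) added = 0.05101 × 0.5849 = 0.02984 mol
n(HCl) used in back-titration = 0.03211 × 0.3513 = 0.01128 mol
n(NaOH) left over = 0.01128 mol (1:1 ratio)
n(NaOH) consumed by analyte = 0.02984 − 0.01128 = 0.01856 mol
From the 1:2 ratio, n((NH4)2SO4) = 1/2 × 0.01856 = 9.278 × 10^-3 mol
mass of (NH4)2SO4 = 9.278 × 10^-3 × 132.14 = 1.226 g
% (NH4)2SO4 = 1.226 / 2.637 × 100 = 46.49 %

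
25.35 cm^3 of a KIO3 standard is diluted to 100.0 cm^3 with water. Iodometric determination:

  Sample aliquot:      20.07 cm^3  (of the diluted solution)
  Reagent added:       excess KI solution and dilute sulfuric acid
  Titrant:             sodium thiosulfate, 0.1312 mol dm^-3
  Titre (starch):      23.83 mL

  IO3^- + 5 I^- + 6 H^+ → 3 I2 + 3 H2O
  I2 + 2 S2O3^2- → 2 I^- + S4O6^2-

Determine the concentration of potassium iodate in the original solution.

0.1024 mol/L

n(S2O3^2-) = 0.02383 × 0.1312 = 3.126 × 10^-3 mol
n(I2) = n(S2O3^2-)/2 = 1.563 × 10^-3 mol
From the 1:3 ratio, n(IO3^-) in the aliquot = 1/3 × 1.563 × 10^-3 = 5.211 × 10^-4 mol
[IO3^-]_dilute = 5.211 × 10^-4 / 0.02007 = 0.02596 mol/L
[IO3^-]_original = 0.02596 × 100.0/25.35 = 0.1024 mol/L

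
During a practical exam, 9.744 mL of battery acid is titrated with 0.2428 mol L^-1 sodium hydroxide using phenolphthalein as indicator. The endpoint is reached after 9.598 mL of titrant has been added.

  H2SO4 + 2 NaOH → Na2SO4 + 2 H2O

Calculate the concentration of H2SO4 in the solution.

n(NaOH) = 0.009598 L × 0.2428 mol/L = 2.330 × 10^-3 mol
From the 1:2 mole ratio, n(H2SO4) = 1/2 × 2.330 × 10^-3 = 1.165 × 10^-3 mol
[H2SO4] = 1.165 × 10^-3 mol / 0.009744 L = 0.1196 mol/L

0.1196 mol/L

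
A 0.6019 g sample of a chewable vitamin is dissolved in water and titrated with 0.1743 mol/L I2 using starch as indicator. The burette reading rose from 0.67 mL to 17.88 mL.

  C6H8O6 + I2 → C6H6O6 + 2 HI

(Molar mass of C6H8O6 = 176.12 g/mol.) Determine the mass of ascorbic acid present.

0.5283 g

n(I2) = 0.01721 L × 0.1743 mol/L = 3.000 × 10^-3 mol
n(C6H8O6) = 3.000 × 10^-3 mol (1:1 ratio)
mass of C6H8O6 = 3.000 × 10^-3 × 176.12 g/mol = 0.5283 g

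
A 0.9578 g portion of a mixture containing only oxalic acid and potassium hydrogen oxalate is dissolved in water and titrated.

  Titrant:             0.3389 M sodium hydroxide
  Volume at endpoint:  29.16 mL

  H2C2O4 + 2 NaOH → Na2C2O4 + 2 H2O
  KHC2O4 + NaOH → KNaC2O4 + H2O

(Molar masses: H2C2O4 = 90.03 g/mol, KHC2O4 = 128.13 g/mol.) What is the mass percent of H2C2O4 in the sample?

17.44 %

n(NaOH) = 0.02916 × 0.3389 = 9.882 × 10^-3 mol
Let x = n(H2C2O4), y = n(KHC2O4).
Titrant: 2x + 1y = 9.882 × 10^-3;  mass: 90.03x + 128.13y = 0.9578
Solving, x = 1.855 × 10^-3 mol, y = 6.172 × 10^-3 mol
mass of H2C2O4 = 1.855 × 10^-3 × 90.03 = 0.1670 g
% H2C2O4 = 0.1670 / 0.9578 × 100 = 17.44 %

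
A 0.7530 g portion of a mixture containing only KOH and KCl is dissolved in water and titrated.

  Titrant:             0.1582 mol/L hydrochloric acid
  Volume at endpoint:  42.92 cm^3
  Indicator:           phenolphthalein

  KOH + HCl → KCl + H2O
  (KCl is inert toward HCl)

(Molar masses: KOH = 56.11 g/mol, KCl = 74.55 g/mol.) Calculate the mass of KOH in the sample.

n(HCl) = 0.04292 × 0.1582 = 6.790 × 10^-3 mol
Let x = n(KOH), y = n(KCl).
Titrant: 1x = 6.790 × 10^-3;  mass: 56.11x + 74.55y = 0.7530
Solving, x = 6.790 × 10^-3 mol, y = 4.990 × 10^-3 mol
mass of KOH = 6.790 × 10^-3 × 56.11 = 0.3810 g

0.3810 g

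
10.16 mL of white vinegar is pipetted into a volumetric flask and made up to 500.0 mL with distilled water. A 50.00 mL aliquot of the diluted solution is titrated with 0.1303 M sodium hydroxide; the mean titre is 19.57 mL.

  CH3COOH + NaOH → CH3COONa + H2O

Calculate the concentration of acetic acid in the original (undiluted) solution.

2.510 M

n(NaOH) = 0.01957 × 0.1303 = 2.550 × 10^-3 mol
n(CH3COOH) in the aliquot = 2.550 × 10^-3 mol (1:1 ratio)
[CH3COOH]_dilute = 2.550 × 10^-3 / 0.05000 = 0.05100 mol/L
Dilution factor = 500.0 / 10.16 = 49.21
[CH3COOH]_stock = 0.05100 × 49.21 = 2.510 mol/L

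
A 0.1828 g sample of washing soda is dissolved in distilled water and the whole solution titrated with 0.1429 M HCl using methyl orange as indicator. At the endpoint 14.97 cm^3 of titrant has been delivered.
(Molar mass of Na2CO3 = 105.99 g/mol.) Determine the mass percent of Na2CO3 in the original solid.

Na2CO3 + 2 HCl → 2 NaCl + H2O + CO2
n(HCl) = 0.01497 L × 0.1429 mol/L = 2.139 × 10^-3 mol
From the 1:2 ratio, n(Na2CO3) = 1/2 × 2.139 × 10^-3 = 1.070 × 10^-3 mol
mass of Na2CO3 = 1.070 × 10^-3 × 105.99 g/mol = 0.1134 g
% Na2CO3 = 0.1134 / 0.1828 × 100 = 62.02 %

62.02 %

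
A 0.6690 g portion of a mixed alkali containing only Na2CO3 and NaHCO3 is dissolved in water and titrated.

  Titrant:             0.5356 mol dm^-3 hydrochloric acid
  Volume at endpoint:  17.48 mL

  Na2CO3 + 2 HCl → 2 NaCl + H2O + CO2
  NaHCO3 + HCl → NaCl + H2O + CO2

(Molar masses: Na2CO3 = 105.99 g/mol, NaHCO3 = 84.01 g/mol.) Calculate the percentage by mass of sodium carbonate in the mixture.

30.02 %

n(HCl) = 0.01748 × 0.5356 = 9.362 × 10^-3 mol
Let x = n(Na2CO3), y = n(NaHCO3).
Titrant: 2x + 1y = 9.362 × 10^-3;  mass: 105.99x + 84.01y = 0.6690
Solving, x = 1.895 × 10^-3 mol, y = 5.573 × 10^-3 mol
mass of Na2CO3 = 1.895 × 10^-3 × 105.99 = 0.2008 g
% Na2CO3 = 0.2008 / 0.6690 × 100 = 30.02 %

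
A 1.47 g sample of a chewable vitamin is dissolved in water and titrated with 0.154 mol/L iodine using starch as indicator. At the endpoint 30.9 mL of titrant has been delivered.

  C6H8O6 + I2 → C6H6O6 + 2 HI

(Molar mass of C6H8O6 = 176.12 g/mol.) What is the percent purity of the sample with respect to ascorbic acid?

57.0 %

n(I2) = 0.0309 L × 0.154 mol/L = 4.76 × 10^-3 mol
n(C6H8O6) = 4.76 × 10^-3 mol (1:1 ratio)
mass of C6H8O6 = 4.76 × 10^-3 × 176.12 g/mol = 0.838 g
% C6H8O6 = 0.838 / 1.47 × 100 = 57.0 %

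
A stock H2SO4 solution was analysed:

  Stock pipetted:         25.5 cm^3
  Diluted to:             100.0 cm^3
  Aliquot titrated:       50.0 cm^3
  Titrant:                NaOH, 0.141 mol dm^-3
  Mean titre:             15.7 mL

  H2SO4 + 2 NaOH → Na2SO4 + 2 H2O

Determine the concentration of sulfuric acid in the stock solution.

n(NaOH) = 0.0157 × 0.141 = 2.21 × 10^-3 mol
From the 1:2 ratio, n(H2SO4) in the aliquot = 1/2 × 2.21 × 10^-3 = 1.11 × 10^-3 mol
[H2SO4]_dilute = 1.11 × 10^-3 / 0.0500 = 0.0221 mol/L
Dilution factor = 100.0 / 25.5 = 3.922
[H2SO4]_stock = 0.0221 × 3.922 = 0.0868 mol/L

0.0868 mol/L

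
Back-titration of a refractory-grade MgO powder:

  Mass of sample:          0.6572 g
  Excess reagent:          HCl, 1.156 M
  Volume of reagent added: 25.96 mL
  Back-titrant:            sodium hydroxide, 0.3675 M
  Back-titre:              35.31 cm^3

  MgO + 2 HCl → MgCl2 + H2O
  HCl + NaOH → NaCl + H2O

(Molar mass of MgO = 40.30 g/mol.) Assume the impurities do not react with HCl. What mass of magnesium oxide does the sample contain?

0.3432 g

n(HCl) added = 0.02596 × 1.156 = 0.03001 mol
n(NaOH) used in back-titration = 0.03531 × 0.3675 = 0.01298 mol
n(HCl) left over = 0.01298 mol (1:1 ratio)
n(HCl) consumed by analyte = 0.03001 − 0.01298 = 0.01703 mol
From the 1:2 ratio, n(MgO) = 1/2 × 0.01703 = 8.517 × 10^-3 mol
mass of MgO = 8.517 × 10^-3 × 40.30 = 0.3432 g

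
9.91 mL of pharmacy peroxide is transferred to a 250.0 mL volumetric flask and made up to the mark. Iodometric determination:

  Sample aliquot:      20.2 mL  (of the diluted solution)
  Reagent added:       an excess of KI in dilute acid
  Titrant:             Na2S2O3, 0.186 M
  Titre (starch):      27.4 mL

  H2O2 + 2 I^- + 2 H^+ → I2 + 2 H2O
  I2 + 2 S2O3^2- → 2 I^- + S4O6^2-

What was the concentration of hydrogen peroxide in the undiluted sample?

3.18 M

n(S2O3^2-) = 0.0274 × 0.186 = 5.10 × 10^-3 mol
n(I2) = n(S2O3^2-)/2 = 2.55 × 10^-3 mol
n(H2O2) in the aliquot = 2.55 × 10^-3 mol (1:1 ratio)
[H2O2]_dilute = 2.55 × 10^-3 / 0.0202 = 0.126 mol/L
[H2O2]_original = 0.126 × 250.0/9.91 = 3.18 mol/L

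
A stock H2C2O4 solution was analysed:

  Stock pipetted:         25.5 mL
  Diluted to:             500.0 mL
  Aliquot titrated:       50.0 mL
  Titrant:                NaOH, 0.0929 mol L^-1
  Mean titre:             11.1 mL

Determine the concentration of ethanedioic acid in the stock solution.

0.202 mol/L

H2C2O4 + 2 NaOH → Na2C2O4 + 2 H2O
n(NaOH) = 0.0111 × 0.0929 = 1.03 × 10^-3 mol
From the 1:2 ratio, n(H2C2O4) in the aliquot = 1/2 × 1.03 × 10^-3 = 5.16 × 10^-4 mol
[H2C2O4]_dilute = 5.16 × 10^-4 / 0.0500 = 0.0103 mol/L
Dilution factor = 500.0 / 25.5 = 19.61
[H2C2O4]_stock = 0.0103 × 19.61 = 0.202 mol/L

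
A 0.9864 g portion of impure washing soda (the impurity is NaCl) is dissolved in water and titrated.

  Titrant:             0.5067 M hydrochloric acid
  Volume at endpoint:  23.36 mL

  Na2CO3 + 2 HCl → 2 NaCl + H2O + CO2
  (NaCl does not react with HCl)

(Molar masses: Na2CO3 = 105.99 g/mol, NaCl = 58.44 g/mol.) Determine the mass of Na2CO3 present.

n(HCl) = 0.02336 × 0.5067 = 0.01184 mol
Let x = n(Na2CO3), y = n(NaCl).
Titrant: 2x = 0.01184;  mass: 105.99x + 58.44y = 0.9864
Solving, x = 5.918 × 10^-3 mol, y = 6.145 × 10^-3 mol
mass of Na2CO3 = 5.918 × 10^-3 × 105.99 = 0.6273 g

0.6273 g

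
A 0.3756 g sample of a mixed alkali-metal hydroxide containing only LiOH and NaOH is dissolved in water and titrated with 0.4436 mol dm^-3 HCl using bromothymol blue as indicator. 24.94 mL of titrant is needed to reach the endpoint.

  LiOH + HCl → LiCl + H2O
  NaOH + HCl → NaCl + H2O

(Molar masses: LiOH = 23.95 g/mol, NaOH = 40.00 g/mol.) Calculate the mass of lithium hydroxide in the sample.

0.09988 g

n(HCl) = 0.02494 × 0.4436 = 0.01106 mol
Let x = n(LiOH), y = n(NaOH).
Titrant: 1x + 1y = 0.01106;  mass: 23.95x + 40.00y = 0.3756
Solving, x = 4.170 × 10^-3 mol, y = 6.893 × 10^-3 mol
mass of LiOH = 4.170 × 10^-3 × 23.95 = 0.09988 g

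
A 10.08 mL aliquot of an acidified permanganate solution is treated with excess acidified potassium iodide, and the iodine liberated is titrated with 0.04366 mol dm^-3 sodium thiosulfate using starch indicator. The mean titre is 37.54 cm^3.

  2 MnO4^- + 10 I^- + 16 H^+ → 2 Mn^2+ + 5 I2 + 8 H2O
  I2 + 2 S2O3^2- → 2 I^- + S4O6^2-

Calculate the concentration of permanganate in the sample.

n(S2O3^2-) = 0.03754 × 0.04366 = 1.639 × 10^-3 mol
n(I2) = n(S2O3^2-)/2 = 8.195 × 10^-4 mol
From the 2:5 ratio, n(MnO4^-) in the aliquot = 2/5 × 8.195 × 10^-4 = 3.278 × 10^-4 mol
[MnO4^-] = 3.278 × 10^-4 / 0.01008 = 0.03252 mol/L

0.03252 mol/L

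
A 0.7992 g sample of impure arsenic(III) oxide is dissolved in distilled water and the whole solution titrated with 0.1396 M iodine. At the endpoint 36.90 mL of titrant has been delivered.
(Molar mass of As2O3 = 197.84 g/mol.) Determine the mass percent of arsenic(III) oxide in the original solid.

63.76 %

As2O3 + 2 I2 + 2 H2O → As2O5 + 4 HI
n(I2) = 0.03690 L × 0.1396 mol/L = 5.151 × 10^-3 mol
From the 1:2 ratio, n(As2O3) = 1/2 × 5.151 × 10^-3 = 2.576 × 10^-3 mol
mass of As2O3 = 2.576 × 10^-3 × 197.84 g/mol = 0.5096 g
% As2O3 = 0.5096 / 0.7992 × 100 = 63.76 %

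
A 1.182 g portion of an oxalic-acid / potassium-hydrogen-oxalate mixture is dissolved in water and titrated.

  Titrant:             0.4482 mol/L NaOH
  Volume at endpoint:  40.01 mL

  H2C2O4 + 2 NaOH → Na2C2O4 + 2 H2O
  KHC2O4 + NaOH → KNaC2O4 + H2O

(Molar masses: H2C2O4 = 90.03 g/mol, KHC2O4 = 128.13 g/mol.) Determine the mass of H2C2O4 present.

0.6043 g

n(NaOH) = 0.04001 × 0.4482 = 0.01793 mol
Let x = n(H2C2O4), y = n(KHC2O4).
Titrant: 2x + 1y = 0.01793;  mass: 90.03x + 128.13y = 1.182
Solving, x = 6.712 × 10^-3 mol, y = 4.509 × 10^-3 mol
mass of H2C2O4 = 6.712 × 10^-3 × 90.03 = 0.6043 g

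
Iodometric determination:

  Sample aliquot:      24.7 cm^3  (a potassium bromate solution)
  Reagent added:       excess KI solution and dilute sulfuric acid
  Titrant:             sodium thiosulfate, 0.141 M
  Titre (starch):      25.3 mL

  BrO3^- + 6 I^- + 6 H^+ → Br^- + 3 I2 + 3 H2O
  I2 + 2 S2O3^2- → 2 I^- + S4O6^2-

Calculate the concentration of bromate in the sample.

0.0241 M

n(S2O3^2-) = 0.0253 × 0.141 = 3.57 × 10^-3 mol
n(I2) = n(S2O3^2-)/2 = 1.78 × 10^-3 mol
From the 1:3 ratio, n(BrO3^-) in the aliquot = 1/3 × 1.78 × 10^-3 = 5.95 × 10^-4 mol
[BrO3^-] = 5.95 × 10^-4 / 0.0247 = 0.0241 mol/L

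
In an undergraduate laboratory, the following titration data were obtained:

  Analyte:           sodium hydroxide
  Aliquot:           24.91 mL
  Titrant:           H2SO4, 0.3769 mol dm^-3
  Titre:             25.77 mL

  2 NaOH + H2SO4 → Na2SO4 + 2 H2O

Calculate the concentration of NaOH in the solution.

0.7798 mol/L

n(H2SO4) = 0.02577 L × 0.3769 mol/L = 9.713 × 10^-3 mol
From the 2:1 mole ratio, n(NaOH) = 2/1 × 9.713 × 10^-3 = 0.01943 mol
[NaOH] = 0.01943 mol / 0.02491 L = 0.7798 mol/L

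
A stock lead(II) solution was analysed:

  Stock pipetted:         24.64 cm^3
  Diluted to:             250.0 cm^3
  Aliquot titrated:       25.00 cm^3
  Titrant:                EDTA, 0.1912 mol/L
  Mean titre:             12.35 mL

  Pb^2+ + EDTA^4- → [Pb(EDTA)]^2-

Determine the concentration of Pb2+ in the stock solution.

0.9583 mol/L

n(EDTA) = 0.01235 × 0.1912 = 2.361 × 10^-3 mol
n(Pb2+) in the aliquot = 2.361 × 10^-3 mol (1:1 ratio)
[Pb2+]_dilute = 2.361 × 10^-3 / 0.02500 = 0.09445 mol/L
Dilution factor = 250.0 / 24.64 = 10.15
[Pb2+]_stock = 0.09445 × 10.15 = 0.9583 mol/L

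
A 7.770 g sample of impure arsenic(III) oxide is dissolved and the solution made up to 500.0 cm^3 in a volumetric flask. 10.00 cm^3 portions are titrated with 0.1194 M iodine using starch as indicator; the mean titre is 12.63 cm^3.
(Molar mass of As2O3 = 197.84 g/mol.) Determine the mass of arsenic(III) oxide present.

As2O3 + 2 I2 + 2 H2O → As2O5 + 4 HI
n(I2) per titration = 0.01263 × 0.1194 = 1.508 × 10^-3 mol
From the 1:2 ratio, n(As2O3) in each aliquot = 1/2 × 1.508 × 10^-3 = 7.540 × 10^-4 mol
n(As2O3) in the whole flask = 7.540 × 10^-4 × 500.0/10.00 = 0.03770 mol
mass of As2O3 = 0.03770 × 197.84 = 7.459 g

7.459 g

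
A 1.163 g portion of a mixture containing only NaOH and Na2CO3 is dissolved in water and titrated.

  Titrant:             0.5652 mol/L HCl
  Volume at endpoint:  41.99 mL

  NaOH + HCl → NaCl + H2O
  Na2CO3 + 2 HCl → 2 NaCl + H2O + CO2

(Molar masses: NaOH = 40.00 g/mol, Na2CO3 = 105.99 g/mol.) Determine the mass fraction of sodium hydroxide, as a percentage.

n(HCl) = 0.04199 × 0.5652 = 0.02373 mol
Let x = n(NaOH), y = n(Na2CO3).
Titrant: 1x + 2y = 0.02373;  mass: 40.00x + 105.99y = 1.163
Solving, x = 7.289 × 10^-3 mol, y = 8.222 × 10^-3 mol
mass of NaOH = 7.289 × 10^-3 × 40.00 = 0.2915 g
% NaOH = 0.2915 / 1.163 × 100 = 25.07 %

25.07 %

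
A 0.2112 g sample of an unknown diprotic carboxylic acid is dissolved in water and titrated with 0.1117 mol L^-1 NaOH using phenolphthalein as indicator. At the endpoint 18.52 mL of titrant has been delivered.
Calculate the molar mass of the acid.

n(NaOH) = 0.01852 L × 0.1117 mol/L = 2.069 × 10^-3 mol
From the 1:2 ratio, n(H2A) = 1/2 × 2.069 × 10^-3 = 1.034 × 10^-3 mol
M = m / n = 0.2112 g / 1.034 × 10^-3 mol = 204.2 g/mol

204.2 g/mol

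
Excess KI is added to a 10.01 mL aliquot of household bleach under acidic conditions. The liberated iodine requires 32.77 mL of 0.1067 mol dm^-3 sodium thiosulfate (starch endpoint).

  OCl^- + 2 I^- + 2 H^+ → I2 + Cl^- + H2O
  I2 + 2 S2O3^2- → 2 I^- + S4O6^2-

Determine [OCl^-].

0.1747 mol/L

n(S2O3^2-) = 0.03277 × 0.1067 = 3.497 × 10^-3 mol
n(I2) = n(S2O3^2-)/2 = 1.748 × 10^-3 mol
n(OCl^-) in the aliquot = 1.748 × 10^-3 mol (1:1 ratio)
[OCl^-] = 1.748 × 10^-3 / 0.01001 = 0.1747 mol/L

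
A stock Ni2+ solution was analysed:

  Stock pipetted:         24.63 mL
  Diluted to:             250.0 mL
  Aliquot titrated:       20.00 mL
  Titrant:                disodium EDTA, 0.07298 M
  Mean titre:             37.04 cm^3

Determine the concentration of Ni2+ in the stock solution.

Ni^2+ + EDTA^4- → [Ni(EDTA)]^2-
n(EDTA) = 0.03704 × 0.07298 = 2.703 × 10^-3 mol
n(Ni2+) in the aliquot = 2.703 × 10^-3 mol (1:1 ratio)
[Ni2+]_dilute = 2.703 × 10^-3 / 0.02000 = 0.1352 mol/L
Dilution factor = 250.0 / 24.63 = 10.15
[Ni2+]_stock = 0.1352 × 10.15 = 1.372 mol/L

1.372 M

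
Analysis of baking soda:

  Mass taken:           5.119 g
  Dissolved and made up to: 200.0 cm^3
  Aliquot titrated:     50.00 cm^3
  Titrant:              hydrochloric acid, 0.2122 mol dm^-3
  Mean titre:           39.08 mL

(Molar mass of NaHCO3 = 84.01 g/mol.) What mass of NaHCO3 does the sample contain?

NaHCO3 + HCl → NaCl + H2O + CO2
n(HCl) per titration = 0.03908 × 0.2122 = 8.293 × 10^-3 mol
n(NaHCO3) in each aliquot = 8.293 × 10^-3 mol (1:1 ratio)
n(NaHCO3) in the whole flask = 8.293 × 10^-3 × 200.0/50.00 = 0.03317 mol
mass of NaHCO3 = 0.03317 × 84.01 = 2.787 g

2.787 g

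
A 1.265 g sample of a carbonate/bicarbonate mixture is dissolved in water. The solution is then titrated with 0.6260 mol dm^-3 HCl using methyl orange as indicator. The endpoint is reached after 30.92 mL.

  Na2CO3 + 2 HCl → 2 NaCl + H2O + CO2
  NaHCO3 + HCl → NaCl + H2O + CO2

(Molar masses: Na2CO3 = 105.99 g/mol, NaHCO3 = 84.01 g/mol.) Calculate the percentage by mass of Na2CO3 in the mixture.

n(HCl) = 0.03092 × 0.6260 = 0.01936 mol
Let x = n(Na2CO3), y = n(NaHCO3).
Titrant: 2x + 1y = 0.01936;  mass: 105.99x + 84.01y = 1.265
Solving, x = 5.821 × 10^-3 mol, y = 7.713 × 10^-3 mol
mass of Na2CO3 = 5.821 × 10^-3 × 105.99 = 0.6170 g
% Na2CO3 = 0.6170 / 1.265 × 100 = 48.77 %

48.77 %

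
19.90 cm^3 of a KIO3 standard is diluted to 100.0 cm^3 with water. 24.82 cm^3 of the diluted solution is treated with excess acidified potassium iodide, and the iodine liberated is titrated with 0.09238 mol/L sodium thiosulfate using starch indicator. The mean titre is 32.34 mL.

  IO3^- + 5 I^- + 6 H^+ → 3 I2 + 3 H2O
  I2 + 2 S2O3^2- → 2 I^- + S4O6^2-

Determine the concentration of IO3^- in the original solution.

n(S2O3^2-) = 0.03234 × 0.09238 = 2.988 × 10^-3 mol
n(I2) = n(S2O3^2-)/2 = 1.494 × 10^-3 mol
From the 1:3 ratio, n(IO3^-) in the aliquot = 1/3 × 1.494 × 10^-3 = 4.979 × 10^-4 mol
[IO3^-]_dilute = 4.979 × 10^-4 / 0.02482 = 0.02006 mol/L
[IO3^-]_original = 0.02006 × 100.0/19.90 = 0.1008 mol/L

0.1008 mol/L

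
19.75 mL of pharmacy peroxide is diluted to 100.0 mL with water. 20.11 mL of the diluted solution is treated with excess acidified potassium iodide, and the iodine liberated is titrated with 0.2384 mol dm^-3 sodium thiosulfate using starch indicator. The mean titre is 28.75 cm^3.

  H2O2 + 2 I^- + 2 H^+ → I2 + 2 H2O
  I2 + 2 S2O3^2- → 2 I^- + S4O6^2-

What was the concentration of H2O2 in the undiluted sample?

n(S2O3^2-) = 0.02875 × 0.2384 = 6.854 × 10^-3 mol
n(I2) = n(S2O3^2-)/2 = 3.427 × 10^-3 mol
n(H2O2) in the aliquot = 3.427 × 10^-3 mol (1:1 ratio)
[H2O2]_dilute = 3.427 × 10^-3 / 0.02011 = 0.1704 mol/L
[H2O2]_original = 0.1704 × 100.0/19.75 = 0.8628 mol/L

0.8628 mol/L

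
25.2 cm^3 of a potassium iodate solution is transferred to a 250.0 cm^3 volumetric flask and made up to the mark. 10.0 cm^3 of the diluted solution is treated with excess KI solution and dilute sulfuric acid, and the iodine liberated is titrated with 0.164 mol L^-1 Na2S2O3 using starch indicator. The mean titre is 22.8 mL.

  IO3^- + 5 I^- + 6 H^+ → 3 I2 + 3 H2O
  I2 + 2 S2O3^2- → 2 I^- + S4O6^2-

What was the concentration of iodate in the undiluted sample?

n(S2O3^2-) = 0.0228 × 0.164 = 3.74 × 10^-3 mol
n(I2) = n(S2O3^2-)/2 = 1.87 × 10^-3 mol
From the 1:3 ratio, n(IO3^-) in the aliquot = 1/3 × 1.87 × 10^-3 = 6.23 × 10^-4 mol
[IO3^-]_dilute = 6.23 × 10^-4 / 0.0100 = 0.0623 mol/L
[IO3^-]_original = 0.0623 × 250.0/25.2 = 0.618 mol/L

0.618 mol/L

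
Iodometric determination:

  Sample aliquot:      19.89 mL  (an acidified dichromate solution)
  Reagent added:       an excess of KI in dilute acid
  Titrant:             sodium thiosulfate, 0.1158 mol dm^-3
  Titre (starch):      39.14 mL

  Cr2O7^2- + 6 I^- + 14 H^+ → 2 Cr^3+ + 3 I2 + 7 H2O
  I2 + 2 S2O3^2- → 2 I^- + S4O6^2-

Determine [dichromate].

0.03798 mol/L

n(S2O3^2-) = 0.03914 × 0.1158 = 4.532 × 10^-3 mol
n(I2) = n(S2O3^2-)/2 = 2.266 × 10^-3 mol
From the 1:3 ratio, n(Cr2O7^2-) in the aliquot = 1/3 × 2.266 × 10^-3 = 7.554 × 10^-4 mol
[Cr2O7^2-] = 7.554 × 10^-4 / 0.01989 = 0.03798 mol/L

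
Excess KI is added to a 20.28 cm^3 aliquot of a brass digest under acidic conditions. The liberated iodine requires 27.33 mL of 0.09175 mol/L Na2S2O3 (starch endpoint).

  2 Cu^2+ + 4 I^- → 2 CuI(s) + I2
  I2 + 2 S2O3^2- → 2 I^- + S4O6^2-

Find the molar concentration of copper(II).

0.1236 mol/L

n(S2O3^2-) = 0.02733 × 0.09175 = 2.508 × 10^-3 mol
n(I2) = n(S2O3^2-)/2 = 1.254 × 10^-3 mol
From the 2:1 ratio, n(Cu2+) in the aliquot = 2/1 × 1.254 × 10^-3 = 2.508 × 10^-3 mol
[Cu2+] = 2.508 × 10^-3 / 0.02028 = 0.1236 mol/L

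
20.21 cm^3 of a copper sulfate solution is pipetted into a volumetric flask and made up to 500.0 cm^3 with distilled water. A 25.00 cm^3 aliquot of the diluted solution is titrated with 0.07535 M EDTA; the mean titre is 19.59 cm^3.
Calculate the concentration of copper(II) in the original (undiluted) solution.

Cu^2+ + EDTA^4- → [Cu(EDTA)]^2-
n(EDTA) = 0.01959 × 0.07535 = 1.476 × 10^-3 mol
n(Cu2+) in the aliquot = 1.476 × 10^-3 mol (1:1 ratio)
[Cu2+]_dilute = 1.476 × 10^-3 / 0.02500 = 0.05904 mol/L
Dilution factor = 500.0 / 20.21 = 24.74
[Cu2+]_stock = 0.05904 × 24.74 = 1.461 mol/L

1.461 M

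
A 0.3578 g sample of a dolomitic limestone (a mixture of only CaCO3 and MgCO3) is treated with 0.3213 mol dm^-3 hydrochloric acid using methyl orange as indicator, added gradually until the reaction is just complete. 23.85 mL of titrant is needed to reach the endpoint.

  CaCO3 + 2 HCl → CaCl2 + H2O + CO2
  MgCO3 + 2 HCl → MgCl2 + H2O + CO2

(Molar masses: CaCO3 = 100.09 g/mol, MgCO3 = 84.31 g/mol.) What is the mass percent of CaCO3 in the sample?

61.63 %

n(HCl) = 0.02385 × 0.3213 = 7.663 × 10^-3 mol
Let x = n(CaCO3), y = n(MgCO3).
Titrant: 2x + 2y = 7.663 × 10^-3;  mass: 100.09x + 84.31y = 0.3578
Solving, x = 2.203 × 10^-3 mol, y = 1.628 × 10^-3 mol
mass of CaCO3 = 2.203 × 10^-3 × 100.09 = 0.2205 g
% CaCO3 = 0.2205 / 0.3578 × 100 = 61.63 %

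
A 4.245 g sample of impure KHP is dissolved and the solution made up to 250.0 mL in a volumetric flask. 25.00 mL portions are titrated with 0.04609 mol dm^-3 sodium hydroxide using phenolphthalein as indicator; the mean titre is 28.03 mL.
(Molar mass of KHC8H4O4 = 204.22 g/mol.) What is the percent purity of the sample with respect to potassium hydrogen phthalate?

KHC8H4O4 + NaOH → KNaC8H4O4 + H2O
n(NaOH) per titration = 0.02803 × 0.04609 = 1.292 × 10^-3 mol
n(KHC8H4O4) in each aliquot = 1.292 × 10^-3 mol (1:1 ratio)
n(KHC8H4O4) in the whole flask = 1.292 × 10^-3 × 250.0/25.00 = 0.01292 mol
mass of KHC8H4O4 = 0.01292 × 204.22 = 2.638 g
% KHC8H4O4 = 2.638 / 4.245 × 100 = 62.15 %

62.15 %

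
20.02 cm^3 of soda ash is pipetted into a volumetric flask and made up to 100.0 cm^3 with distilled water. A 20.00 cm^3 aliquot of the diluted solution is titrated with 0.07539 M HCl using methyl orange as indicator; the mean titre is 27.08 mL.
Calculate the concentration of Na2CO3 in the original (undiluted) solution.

Na2CO3 + 2 HCl → 2 NaCl + H2O + CO2
n(HCl) = 0.02708 × 0.07539 = 2.042 × 10^-3 mol
From the 1:2 ratio, n(Na2CO3) in the aliquot = 1/2 × 2.042 × 10^-3 = 1.021 × 10^-3 mol
[Na2CO3]_dilute = 1.021 × 10^-3 / 0.02000 = 0.05104 mol/L
Dilution factor = 100.0 / 20.02 = 4.995
[Na2CO3]_stock = 0.05104 × 4.995 = 0.2549 mol/L

0.2549 M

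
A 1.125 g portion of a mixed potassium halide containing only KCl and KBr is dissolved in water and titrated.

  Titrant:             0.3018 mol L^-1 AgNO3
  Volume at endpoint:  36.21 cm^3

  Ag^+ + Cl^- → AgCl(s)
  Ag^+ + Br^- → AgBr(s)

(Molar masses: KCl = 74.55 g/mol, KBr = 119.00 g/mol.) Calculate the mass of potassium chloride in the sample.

0.2943 g

n(AgNO3) = 0.03621 × 0.3018 = 0.01093 mol
Let x = n(KCl), y = n(KBr).
Titrant: 1x + 1y = 0.01093;  mass: 74.55x + 119.00y = 1.125
Solving, x = 3.947 × 10^-3 mol, y = 6.981 × 10^-3 mol
mass of KCl = 3.947 × 10^-3 × 74.55 = 0.2943 g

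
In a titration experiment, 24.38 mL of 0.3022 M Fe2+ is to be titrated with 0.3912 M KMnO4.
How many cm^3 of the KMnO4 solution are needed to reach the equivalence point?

3.767 mL

MnO4^- + 5 Fe^2+ + 8 H^+ → Mn^2+ + 5 Fe^3+ + 4 H2O
n(Fe2+) = 0.02438 L × 0.3022 mol/L = 7.368 × 10^-3 mol
From the 1:5 stoichiometry, n(KMnO4) = 1/5 × 7.368 × 10^-3 = 1.474 × 10^-3 mol
V(KMnO4) = 1.474 × 10^-3 mol / 0.3912 mol/L = 0.003767 L = 3.767 mL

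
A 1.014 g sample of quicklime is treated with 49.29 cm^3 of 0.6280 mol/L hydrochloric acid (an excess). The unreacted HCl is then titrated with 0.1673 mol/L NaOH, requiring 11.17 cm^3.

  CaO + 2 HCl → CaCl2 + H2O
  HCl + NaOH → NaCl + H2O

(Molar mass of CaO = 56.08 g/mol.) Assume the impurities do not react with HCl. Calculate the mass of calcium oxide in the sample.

n(HCl) added = 0.04929 × 0.6280 = 0.03095 mol
n(NaOH) used in back-titration = 0.01117 × 0.1673 = 1.869 × 10^-3 mol
n(HCl) left over = 1.869 × 10^-3 mol (1:1 ratio)
n(HCl) consumed by analyte = 0.03095 − 1.869 × 10^-3 = 0.02909 mol
From the 1:2 ratio, n(CaO) = 1/2 × 0.02909 = 0.01454 mol
mass of CaO = 0.01454 × 56.08 = 0.8156 g

0.8156 g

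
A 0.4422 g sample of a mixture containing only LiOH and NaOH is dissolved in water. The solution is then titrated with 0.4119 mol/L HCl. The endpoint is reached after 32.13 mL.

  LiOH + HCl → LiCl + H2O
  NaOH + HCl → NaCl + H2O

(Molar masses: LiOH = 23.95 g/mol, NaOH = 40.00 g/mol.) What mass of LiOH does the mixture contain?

0.1301 g

n(HCl) = 0.03213 × 0.4119 = 0.01323 mol
Let x = n(LiOH), y = n(NaOH).
Titrant: 1x + 1y = 0.01323;  mass: 23.95x + 40.00y = 0.4422
Solving, x = 5.431 × 10^-3 mol, y = 7.803 × 10^-3 mol
mass of LiOH = 5.431 × 10^-3 × 23.95 = 0.1301 g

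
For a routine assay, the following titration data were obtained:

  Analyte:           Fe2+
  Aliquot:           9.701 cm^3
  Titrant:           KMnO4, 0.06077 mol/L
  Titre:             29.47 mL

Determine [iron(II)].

0.9230 mol/L

MnO4^- + 5 Fe^2+ + 8 H^+ → Mn^2+ + 5 Fe^3+ + 4 H2O
n(KMnO4) = 0.02947 L × 0.06077 mol/L = 1.791 × 10^-3 mol
From the 5:1 mole ratio, n(Fe2+) = 5/1 × 1.791 × 10^-3 = 8.954 × 10^-3 mol
[Fe2+] = 8.954 × 10^-3 mol / 0.009701 L = 0.9230 mol/L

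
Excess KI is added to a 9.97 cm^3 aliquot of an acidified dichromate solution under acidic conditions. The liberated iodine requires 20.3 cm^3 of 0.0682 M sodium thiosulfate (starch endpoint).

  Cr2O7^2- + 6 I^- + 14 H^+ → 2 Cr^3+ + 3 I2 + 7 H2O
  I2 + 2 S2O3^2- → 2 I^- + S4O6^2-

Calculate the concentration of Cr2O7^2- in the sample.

n(S2O3^2-) = 0.0203 × 0.0682 = 1.38 × 10^-3 mol
n(I2) = n(S2O3^2-)/2 = 6.92 × 10^-4 mol
From the 1:3 ratio, n(Cr2O7^2-) in the aliquot = 1/3 × 6.92 × 10^-4 = 2.31 × 10^-4 mol
[Cr2O7^2-] = 2.31 × 10^-4 / 0.00997 = 0.0231 mol/L

0.0231 M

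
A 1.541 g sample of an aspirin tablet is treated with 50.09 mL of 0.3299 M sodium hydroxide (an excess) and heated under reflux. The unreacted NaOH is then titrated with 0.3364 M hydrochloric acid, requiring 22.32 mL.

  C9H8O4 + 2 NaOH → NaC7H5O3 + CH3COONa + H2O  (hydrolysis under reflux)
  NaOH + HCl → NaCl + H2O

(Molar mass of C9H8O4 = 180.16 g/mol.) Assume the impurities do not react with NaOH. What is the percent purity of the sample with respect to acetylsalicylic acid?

52.70 %

n(NaOH) added = 0.05009 × 0.3299 = 0.01652 mol
n(HCl) used in back-titration = 0.02232 × 0.3364 = 7.508 × 10^-3 mol
n(NaOH) left over = 7.508 × 10^-3 mol (1:1 ratio)
n(NaOH) consumed by analyte = 0.01652 − 7.508 × 10^-3 = 9.016 × 10^-3 mol
From the 1:2 ratio, n(C9H8O4) = 1/2 × 9.016 × 10^-3 = 4.508 × 10^-3 mol
mass of C9H8O4 = 4.508 × 10^-3 × 180.16 = 0.8122 g
% C9H8O4 = 0.8122 / 1.541 × 100 = 52.70 %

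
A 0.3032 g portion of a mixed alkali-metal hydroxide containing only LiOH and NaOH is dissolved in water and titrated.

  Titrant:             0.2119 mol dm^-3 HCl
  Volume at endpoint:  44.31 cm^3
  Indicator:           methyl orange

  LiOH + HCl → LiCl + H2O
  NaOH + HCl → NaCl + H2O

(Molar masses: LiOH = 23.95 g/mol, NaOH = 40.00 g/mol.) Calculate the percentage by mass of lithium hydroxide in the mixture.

35.62 %

n(HCl) = 0.04431 × 0.2119 = 9.389 × 10^-3 mol
Let x = n(LiOH), y = n(NaOH).
Titrant: 1x + 1y = 9.389 × 10^-3;  mass: 23.95x + 40.00y = 0.3032
Solving, x = 4.509 × 10^-3 mol, y = 4.880 × 10^-3 mol
mass of LiOH = 4.509 × 10^-3 × 23.95 = 0.1080 g
% LiOH = 0.1080 / 0.3032 × 100 = 35.62 %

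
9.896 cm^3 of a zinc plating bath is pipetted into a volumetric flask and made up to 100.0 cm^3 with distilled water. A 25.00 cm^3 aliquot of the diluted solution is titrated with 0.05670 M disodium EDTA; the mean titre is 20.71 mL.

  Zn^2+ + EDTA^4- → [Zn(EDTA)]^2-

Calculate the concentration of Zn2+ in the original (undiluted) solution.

n(EDTA) = 0.02071 × 0.05670 = 1.174 × 10^-3 mol
n(Zn2+) in the aliquot = 1.174 × 10^-3 mol (1:1 ratio)
[Zn2+]_dilute = 1.174 × 10^-3 / 0.02500 = 0.04697 mol/L
Dilution factor = 100.0 / 9.896 = 10.11
[Zn2+]_stock = 0.04697 × 10.11 = 0.4746 mol/L

0.4746 M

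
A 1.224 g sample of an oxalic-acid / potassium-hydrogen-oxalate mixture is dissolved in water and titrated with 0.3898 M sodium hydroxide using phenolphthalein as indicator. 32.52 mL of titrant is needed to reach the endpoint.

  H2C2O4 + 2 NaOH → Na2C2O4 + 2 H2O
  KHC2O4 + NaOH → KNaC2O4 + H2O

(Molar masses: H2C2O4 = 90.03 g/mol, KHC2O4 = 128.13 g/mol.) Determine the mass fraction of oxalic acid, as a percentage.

17.71 %

n(NaOH) = 0.03252 × 0.3898 = 0.01268 mol
Let x = n(H2C2O4), y = n(KHC2O4).
Titrant: 2x + 1y = 0.01268;  mass: 90.03x + 128.13y = 1.224
Solving, x = 2.408 × 10^-3 mol, y = 7.861 × 10^-3 mol
mass of H2C2O4 = 2.408 × 10^-3 × 90.03 = 0.2168 g
% H2C2O4 = 0.2168 / 1.224 × 100 = 17.71 %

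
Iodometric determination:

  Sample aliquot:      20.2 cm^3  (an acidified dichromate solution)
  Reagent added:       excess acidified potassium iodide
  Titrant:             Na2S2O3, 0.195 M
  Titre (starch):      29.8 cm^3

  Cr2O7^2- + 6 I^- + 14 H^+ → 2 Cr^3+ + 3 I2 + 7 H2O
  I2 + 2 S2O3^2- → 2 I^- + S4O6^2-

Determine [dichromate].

0.0479 M

n(S2O3^2-) = 0.0298 × 0.195 = 5.81 × 10^-3 mol
n(I2) = n(S2O3^2-)/2 = 2.91 × 10^-3 mol
From the 1:3 ratio, n(Cr2O7^2-) in the aliquot = 1/3 × 2.91 × 10^-3 = 9.69 × 10^-4 mol
[Cr2O7^2-] = 9.69 × 10^-4 / 0.0202 = 0.0479 mol/L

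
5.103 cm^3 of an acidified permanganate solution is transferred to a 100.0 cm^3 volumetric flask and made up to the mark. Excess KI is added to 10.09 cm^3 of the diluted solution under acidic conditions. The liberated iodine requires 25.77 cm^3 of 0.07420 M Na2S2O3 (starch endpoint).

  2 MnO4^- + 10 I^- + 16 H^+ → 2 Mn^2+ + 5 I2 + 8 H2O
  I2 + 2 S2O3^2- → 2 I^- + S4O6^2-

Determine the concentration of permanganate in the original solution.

n(S2O3^2-) = 0.02577 × 0.07420 = 1.912 × 10^-3 mol
n(I2) = n(S2O3^2-)/2 = 9.561 × 10^-4 mol
From the 2:5 ratio, n(MnO4^-) in the aliquot = 2/5 × 9.561 × 10^-4 = 3.824 × 10^-4 mol
[MnO4^-]_dilute = 3.824 × 10^-4 / 0.01009 = 0.03790 mol/L
[MnO4^-]_original = 0.03790 × 100.0/5.103 = 0.7427 mol/L

0.7427 M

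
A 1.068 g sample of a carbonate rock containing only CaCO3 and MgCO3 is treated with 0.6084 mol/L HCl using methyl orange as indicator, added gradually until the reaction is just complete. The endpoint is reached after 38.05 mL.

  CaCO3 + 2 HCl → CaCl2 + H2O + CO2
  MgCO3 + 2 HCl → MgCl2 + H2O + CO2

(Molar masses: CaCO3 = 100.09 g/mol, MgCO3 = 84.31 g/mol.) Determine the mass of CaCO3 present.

0.5844 g

n(HCl) = 0.03805 × 0.6084 = 0.02315 mol
Let x = n(CaCO3), y = n(MgCO3).
Titrant: 2x + 2y = 0.02315;  mass: 100.09x + 84.31y = 1.068
Solving, x = 5.838 × 10^-3 mol, y = 5.737 × 10^-3 mol
mass of CaCO3 = 5.838 × 10^-3 × 100.09 = 0.5844 g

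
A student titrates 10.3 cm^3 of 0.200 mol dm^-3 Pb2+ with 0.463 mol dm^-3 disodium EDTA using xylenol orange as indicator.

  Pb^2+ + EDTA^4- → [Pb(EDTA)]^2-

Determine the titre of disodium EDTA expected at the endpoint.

n(Pb2+) = 0.0103 L × 0.200 mol/L = 2.06 × 10^-3 mol
n(EDTA) = 2.06 × 10^-3 mol (1:1 stoichiometry)
V(EDTA) = 2.06 × 10^-3 mol / 0.463 mol/L = 0.00445 L = 4.45 mL

4.45 mL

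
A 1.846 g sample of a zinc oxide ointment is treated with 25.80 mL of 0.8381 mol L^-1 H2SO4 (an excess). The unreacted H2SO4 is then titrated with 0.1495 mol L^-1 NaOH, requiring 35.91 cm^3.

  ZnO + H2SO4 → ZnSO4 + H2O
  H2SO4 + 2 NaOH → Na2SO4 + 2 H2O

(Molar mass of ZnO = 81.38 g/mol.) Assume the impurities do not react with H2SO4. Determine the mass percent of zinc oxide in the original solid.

n(H2SO4) added = 0.02580 × 0.8381 = 0.02162 mol
n(NaOH) used in back-titration = 0.03591 × 0.1495 = 5.369 × 10^-3 mol
From the 1:2 ratio, n(H2SO4) left over = 1/2 × 5.369 × 10^-3 = 2.684 × 10^-3 mol
n(H2SO4) consumed by analyte = 0.02162 − 2.684 × 10^-3 = 0.01894 mol
n(ZnO) = 0.01894 mol (1:1 ratio)
mass of ZnO = 0.01894 × 81.38 = 1.541 g
% ZnO = 1.541 / 1.846 × 100 = 83.49 %

83.49 %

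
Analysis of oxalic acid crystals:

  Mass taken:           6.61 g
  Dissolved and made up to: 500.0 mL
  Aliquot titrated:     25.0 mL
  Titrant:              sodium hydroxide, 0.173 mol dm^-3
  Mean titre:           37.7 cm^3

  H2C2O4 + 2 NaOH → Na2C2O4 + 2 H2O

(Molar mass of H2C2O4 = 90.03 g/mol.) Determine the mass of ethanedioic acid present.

n(NaOH) per titration = 0.0377 × 0.173 = 6.52 × 10^-3 mol
From the 1:2 ratio, n(H2C2O4) in each aliquot = 1/2 × 6.52 × 10^-3 = 3.26 × 10^-3 mol
n(H2C2O4) in the whole flask = 3.26 × 10^-3 × 500.0/25.0 = 0.0652 mol
mass of H2C2O4 = 0.0652 × 90.03 = 5.87 g

5.87 g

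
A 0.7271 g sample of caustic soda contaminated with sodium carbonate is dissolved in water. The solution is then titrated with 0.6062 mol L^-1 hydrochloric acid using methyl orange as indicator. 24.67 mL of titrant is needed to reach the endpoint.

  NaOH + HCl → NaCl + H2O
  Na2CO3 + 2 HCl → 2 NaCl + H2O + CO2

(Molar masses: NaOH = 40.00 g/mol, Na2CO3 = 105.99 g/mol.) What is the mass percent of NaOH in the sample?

n(HCl) = 0.02467 × 0.6062 = 0.01495 mol
Let x = n(NaOH), y = n(Na2CO3).
Titrant: 1x + 2y = 0.01495;  mass: 40.00x + 105.99y = 0.7271
Solving, x = 5.036 × 10^-3 mol, y = 4.960 × 10^-3 mol
mass of NaOH = 5.036 × 10^-3 × 40.00 = 0.2014 g
% NaOH = 0.2014 / 0.7271 × 100 = 27.70 %

27.70 %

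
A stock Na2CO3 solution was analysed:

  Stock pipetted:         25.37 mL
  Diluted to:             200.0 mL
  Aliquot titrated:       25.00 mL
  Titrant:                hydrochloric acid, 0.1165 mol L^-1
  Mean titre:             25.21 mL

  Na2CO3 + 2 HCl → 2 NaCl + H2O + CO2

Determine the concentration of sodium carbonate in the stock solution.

0.4631 mol/L

n(HCl) = 0.02521 × 0.1165 = 2.937 × 10^-3 mol
From the 1:2 ratio, n(Na2CO3) in the aliquot = 1/2 × 2.937 × 10^-3 = 1.468 × 10^-3 mol
[Na2CO3]_dilute = 1.468 × 10^-3 / 0.02500 = 0.05874 mol/L
Dilution factor = 200.0 / 25.37 = 7.883
[Na2CO3]_stock = 0.05874 × 7.883 = 0.4631 mol/L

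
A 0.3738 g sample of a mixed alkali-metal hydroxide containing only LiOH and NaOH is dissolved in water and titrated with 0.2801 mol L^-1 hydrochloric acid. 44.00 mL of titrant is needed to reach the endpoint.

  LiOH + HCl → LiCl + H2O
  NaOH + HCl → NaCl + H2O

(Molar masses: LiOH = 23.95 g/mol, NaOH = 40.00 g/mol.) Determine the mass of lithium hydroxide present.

0.1778 g

n(HCl) = 0.04400 × 0.2801 = 0.01232 mol
Let x = n(LiOH), y = n(NaOH).
Titrant: 1x + 1y = 0.01232;  mass: 23.95x + 40.00y = 0.3738
Solving, x = 7.425 × 10^-3 mol, y = 4.899 × 10^-3 mol
mass of LiOH = 7.425 × 10^-3 × 23.95 = 0.1778 g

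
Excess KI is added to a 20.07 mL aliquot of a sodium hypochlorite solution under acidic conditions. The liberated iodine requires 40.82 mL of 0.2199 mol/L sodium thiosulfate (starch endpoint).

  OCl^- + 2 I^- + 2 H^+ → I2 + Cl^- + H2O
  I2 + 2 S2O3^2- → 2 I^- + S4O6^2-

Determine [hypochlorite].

0.2236 mol/L

n(S2O3^2-) = 0.04082 × 0.2199 = 8.976 × 10^-3 mol
n(I2) = n(S2O3^2-)/2 = 4.488 × 10^-3 mol
n(OCl^-) in the aliquot = 4.488 × 10^-3 mol (1:1 ratio)
[OCl^-] = 4.488 × 10^-3 / 0.02007 = 0.2236 mol/L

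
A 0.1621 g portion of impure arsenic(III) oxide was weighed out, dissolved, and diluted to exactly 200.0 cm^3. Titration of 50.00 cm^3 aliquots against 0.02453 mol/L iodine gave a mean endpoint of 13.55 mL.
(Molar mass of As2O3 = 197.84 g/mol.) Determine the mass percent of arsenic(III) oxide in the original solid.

As2O3 + 2 I2 + 2 H2O → As2O5 + 4 HI
n(I2) per titration = 0.01355 × 0.02453 = 3.324 × 10^-4 mol
From the 1:2 ratio, n(As2O3) in each aliquot = 1/2 × 3.324 × 10^-4 = 1.662 × 10^-4 mol
n(As2O3) in the whole flask = 1.662 × 10^-4 × 200.0/50.00 = 6.648 × 10^-4 mol
mass of As2O3 = 6.648 × 10^-4 × 197.84 = 0.1315 g
% As2O3 = 0.1315 / 0.1621 × 100 = 81.13 %

81.13 %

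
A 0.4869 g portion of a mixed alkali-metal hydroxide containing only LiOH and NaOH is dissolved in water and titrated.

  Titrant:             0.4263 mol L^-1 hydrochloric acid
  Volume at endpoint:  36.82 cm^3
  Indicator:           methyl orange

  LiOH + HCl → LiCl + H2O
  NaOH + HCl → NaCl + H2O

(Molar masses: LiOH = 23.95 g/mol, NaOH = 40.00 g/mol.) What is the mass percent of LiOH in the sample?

43.20 %

n(HCl) = 0.03682 × 0.4263 = 0.01570 mol
Let x = n(LiOH), y = n(NaOH).
Titrant: 1x + 1y = 0.01570;  mass: 23.95x + 40.00y = 0.4869
Solving, x = 8.782 × 10^-3 mol, y = 6.914 × 10^-3 mol
mass of LiOH = 8.782 × 10^-3 × 23.95 = 0.2103 g
% LiOH = 0.2103 / 0.4869 × 100 = 43.20 %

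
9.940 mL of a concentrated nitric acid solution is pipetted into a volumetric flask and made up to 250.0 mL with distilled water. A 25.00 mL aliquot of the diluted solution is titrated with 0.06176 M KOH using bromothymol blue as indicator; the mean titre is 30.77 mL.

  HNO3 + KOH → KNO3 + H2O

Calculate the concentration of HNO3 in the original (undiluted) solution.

1.912 M

n(KOH) = 0.03077 × 0.06176 = 1.900 × 10^-3 mol
n(HNO3) in the aliquot = 1.900 × 10^-3 mol (1:1 ratio)
[HNO3]_dilute = 1.900 × 10^-3 / 0.02500 = 0.07601 mol/L
Dilution factor = 250.0 / 9.940 = 25.15
[HNO3]_stock = 0.07601 × 25.15 = 1.912 mol/L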